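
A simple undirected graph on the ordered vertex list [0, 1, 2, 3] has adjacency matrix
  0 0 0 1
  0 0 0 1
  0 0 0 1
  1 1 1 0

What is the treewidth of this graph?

1

A width-1 tree decomposition is:
Bags: B1 = {2, 3}  B2 = {1, 3}  B3 = {0, 3}
Tree: B1–B2, B2–B3
Every bag has size at most 2, so the width is 2 − 1 = 1 and tw(G) ≤ 1. G has an edge, so its treewidth is at least 1. Hence tw(G) = 1 exactly.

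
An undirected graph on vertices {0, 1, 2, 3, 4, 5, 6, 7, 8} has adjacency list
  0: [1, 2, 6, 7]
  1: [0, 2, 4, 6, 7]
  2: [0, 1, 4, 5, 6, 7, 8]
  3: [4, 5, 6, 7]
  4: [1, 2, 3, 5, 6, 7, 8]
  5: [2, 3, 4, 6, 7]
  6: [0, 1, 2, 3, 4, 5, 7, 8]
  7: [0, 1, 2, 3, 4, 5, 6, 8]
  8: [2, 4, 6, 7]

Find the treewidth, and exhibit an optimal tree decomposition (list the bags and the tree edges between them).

Each bag holds 5 vertices, so the decomposition has width 4, which upper-bounds the treewidth. For the lower bound, the 5 vertices {0, 1, 2, 6, 7} are pairwise adjacent, and any tree decomposition puts a clique entirely inside one bag — forcing width ≥ 4. The upper and lower bounds meet at 4, so that is the treewidth.

Treewidth 4.
One such decomposition:
Bags: B1 = {2, 4, 5, 6, 7}  B2 = {1, 2, 4, 6, 7}  B3 = {0, 1, 2, 6, 7}  B4 = {2, 4, 6, 7, 8}  B5 = {3, 4, 5, 6, 7}
Tree: B1–B2, B2–B3, B2–B4, B1–B5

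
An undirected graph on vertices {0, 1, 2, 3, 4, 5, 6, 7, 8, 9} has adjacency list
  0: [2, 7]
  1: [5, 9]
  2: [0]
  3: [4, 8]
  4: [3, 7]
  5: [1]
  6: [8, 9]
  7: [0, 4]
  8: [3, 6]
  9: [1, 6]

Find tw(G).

1

A width-1 tree decomposition is:
Bags: B1 = {0, 2}  B2 = {0, 7}  B3 = {4, 7}  B4 = {3, 4}  B5 = {3, 8}  B6 = {6, 8}  B7 = {6, 9}  B8 = {1, 9}  B9 = {1, 5}
Tree: B1–B2, B2–B3, B3–B4, B4–B5, B5–B6, B6–B7, B7–B8, B8–B9
Every bag has size at most 2, so the width is 2 − 1 = 1 and tw(G) ≤ 1. G has an edge, so its treewidth is at least 1. Combining the bounds, tw(G) = 1.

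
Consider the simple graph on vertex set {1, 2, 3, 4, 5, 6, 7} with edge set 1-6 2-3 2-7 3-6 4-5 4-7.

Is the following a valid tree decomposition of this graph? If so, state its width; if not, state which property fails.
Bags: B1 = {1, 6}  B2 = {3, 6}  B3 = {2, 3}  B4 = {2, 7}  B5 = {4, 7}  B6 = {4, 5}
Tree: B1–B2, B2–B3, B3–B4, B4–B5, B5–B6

Yes; width 1.

Checking the three conditions: (i) the bags cover all of {1, 2, 3, 4, 5, 6, 7}; (ii) for each edge, some bag contains both endpoints; (iii) the bags containing any fixed vertex form a subtree. All hold, so the decomposition is valid with width 2 − 1 = 1.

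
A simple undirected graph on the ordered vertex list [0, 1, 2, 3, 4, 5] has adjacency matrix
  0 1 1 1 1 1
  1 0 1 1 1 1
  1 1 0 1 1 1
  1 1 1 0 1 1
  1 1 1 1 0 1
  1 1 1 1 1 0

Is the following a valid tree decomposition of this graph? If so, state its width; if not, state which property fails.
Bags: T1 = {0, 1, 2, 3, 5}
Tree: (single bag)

A tree decomposition must satisfy three properties: every vertex lies in some bag; for every edge, both endpoints lie together in some bag; and for every vertex, the bags containing it form a connected subtree. Here vertex 4 appears in no bag, so the decomposition is invalid.

No — vertex 4 appears in no bag.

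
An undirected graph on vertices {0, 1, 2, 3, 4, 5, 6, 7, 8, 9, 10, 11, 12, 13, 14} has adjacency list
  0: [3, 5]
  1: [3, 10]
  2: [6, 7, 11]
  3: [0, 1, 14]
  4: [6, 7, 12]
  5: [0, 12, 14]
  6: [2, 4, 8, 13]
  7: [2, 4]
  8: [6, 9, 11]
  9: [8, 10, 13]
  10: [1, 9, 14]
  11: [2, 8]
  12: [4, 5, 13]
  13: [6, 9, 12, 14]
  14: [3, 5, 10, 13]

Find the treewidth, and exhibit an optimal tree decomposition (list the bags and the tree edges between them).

Every bag has size at most 4, so the width is 4 − 1 = 3 and tw(G) ≤ 3. For the lower bound: the 4 vertex sets {0,1,3}, {10}, {14}, {5,9,12,13} are disjoint, each induces a connected subgraph, and every pair is joined by at least one edge of G. Contracting each set to a single vertex therefore yields K_{4} as a minor, and since treewidth is minor-monotone, tw(G) ≥ tw(K_{4}) = 3. Therefore the treewidth is 3.

Treewidth 3.
One optimal decomposition is:
Bags: B1 = {0, 1, 3, 10}  B2 = {0, 3, 10, 14}  B3 = {0, 5, 10, 14}  B4 = {5, 9, 10, 14}  B5 = {5, 9, 13, 14}  B6 = {5, 9, 12, 13}  B7 = {8, 9, 12, 13}  B8 = {6, 8, 12, 13}  B9 = {4, 6, 8, 12}  B10 = {4, 6, 8, 11}  B11 = {2, 4, 6, 11}  B12 = {2, 4, 7, 11}
Tree: B1–B2, B2–B3, B3–B4, B4–B5, B5–B6, B6–B7, B7–B8, B8–B9, B9–B10, B10–B11, B11–B12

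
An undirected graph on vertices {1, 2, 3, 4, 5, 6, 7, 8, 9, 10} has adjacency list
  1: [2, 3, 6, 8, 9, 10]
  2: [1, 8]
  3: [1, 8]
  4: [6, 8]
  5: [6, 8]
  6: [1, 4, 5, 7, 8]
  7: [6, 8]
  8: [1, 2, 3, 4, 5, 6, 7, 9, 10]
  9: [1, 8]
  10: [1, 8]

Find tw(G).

2

A width-2 tree decomposition is:
Bags: B1 = {5, 6, 8}  B2 = {1, 6, 8}  B3 = {1, 2, 8}  B4 = {1, 8, 9}  B5 = {1, 3, 8}  B6 = {1, 8, 10}  B7 = {6, 7, 8}  B8 = {4, 6, 8}
Tree: B1–B2, B2–B3, B3–B4, B4–B5, B3–B6, B2–B7, B2–B8
Each bag holds 3 vertices, so the decomposition has width 2, which upper-bounds the treewidth. For the lower bound, the 3 vertices {1, 2, 8} are pairwise adjacent, and any tree decomposition puts a clique entirely inside one bag — forcing width ≥ 2. The upper and lower bounds meet at 2, so that is the treewidth.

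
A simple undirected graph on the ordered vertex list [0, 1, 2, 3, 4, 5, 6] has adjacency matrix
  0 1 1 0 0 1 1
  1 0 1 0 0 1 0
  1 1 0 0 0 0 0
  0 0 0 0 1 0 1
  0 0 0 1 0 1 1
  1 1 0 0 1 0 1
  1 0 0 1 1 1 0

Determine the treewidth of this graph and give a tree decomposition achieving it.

Treewidth 2.
Bags: B1 = {4, 5, 6}  B2 = {0, 5, 6}  B3 = {0, 1, 5}  B4 = {0, 1, 2}  B5 = {3, 4, 6}
Tree: B1–B2, B2–B3, B3–B4, B1–B5

Every bag has size at most 3, so the width is 3 − 1 = 2 and tw(G) ≤ 2. For the lower bound, the 3 vertices {0, 1, 2} are pairwise adjacent, and any tree decomposition puts a clique entirely inside one bag — forcing width ≥ 2. The upper and lower bounds meet at 2, so that is the treewidth.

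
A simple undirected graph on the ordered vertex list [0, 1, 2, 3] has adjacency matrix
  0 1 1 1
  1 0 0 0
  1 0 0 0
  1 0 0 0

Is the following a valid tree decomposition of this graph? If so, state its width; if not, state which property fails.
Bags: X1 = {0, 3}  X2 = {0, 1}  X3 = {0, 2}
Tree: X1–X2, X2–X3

Every vertex of G appears in some bag (union = {0, 1, 2, 3}); every edge is covered by a bag; and for each vertex v the set of bags containing v is connected in the bag tree. The decomposition is therefore valid. The largest bag has 2 vertices, so the width is 1.

Yes; width 1.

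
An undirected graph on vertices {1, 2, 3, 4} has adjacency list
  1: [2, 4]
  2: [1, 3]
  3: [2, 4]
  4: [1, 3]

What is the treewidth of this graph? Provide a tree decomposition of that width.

Treewidth 2.
Bags: B1 = {2, 3, 4}  B2 = {1, 2, 4}
Tree: B1–B2

Every bag has size at most 3, so the width is 3 − 1 = 2 and tw(G) ≤ 2. The edges 4–3–2–1–4 form a cycle, so G is not a tree and its treewidth is at least 2. Therefore the treewidth is 2.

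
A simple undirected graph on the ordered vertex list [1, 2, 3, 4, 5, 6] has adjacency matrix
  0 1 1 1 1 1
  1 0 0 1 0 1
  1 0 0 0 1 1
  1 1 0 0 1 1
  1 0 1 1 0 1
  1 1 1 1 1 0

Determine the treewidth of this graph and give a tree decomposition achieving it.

Each bag holds 4 vertices, so the decomposition has width 3, which upper-bounds the treewidth. Conversely, {1, 3, 5, 6} is a clique of size 4, and the vertices of any clique must share a bag in every tree decomposition; so some bag has ≥ 4 vertices and tw(G) ≥ 3. Hence tw(G) = 3 exactly.

Treewidth 3.
One optimal decomposition is:
Bags: B1 = {1, 4, 5, 6}  B2 = {1, 2, 4, 6}  B3 = {1, 3, 5, 6}
Tree: B1–B2, B1–B3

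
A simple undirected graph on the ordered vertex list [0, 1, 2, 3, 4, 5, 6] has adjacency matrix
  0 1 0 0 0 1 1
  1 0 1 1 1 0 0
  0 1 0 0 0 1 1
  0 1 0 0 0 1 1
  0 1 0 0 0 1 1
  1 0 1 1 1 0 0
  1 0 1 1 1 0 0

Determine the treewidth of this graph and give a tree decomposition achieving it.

Every bag has size at most 4, so the width is 4 − 1 = 3 and tw(G) ≤ 3. For the lower bound: the 4 vertex sets {2,6}, {1,4}, {5}, {3} are disjoint, each induces a connected subgraph, and every pair is joined by at least one edge of G. Contracting each set to a single vertex therefore yields K_{4} as a minor, and since treewidth is minor-monotone, tw(G) ≥ tw(K_{4}) = 3. Therefore the treewidth is 3.

Treewidth 3.
Bags: B1 = {1, 2, 5, 6}  B2 = {1, 4, 5, 6}  B3 = {1, 3, 5, 6}  B4 = {0, 1, 5, 6}
Tree: B1–B2, B2–B3, B3–B4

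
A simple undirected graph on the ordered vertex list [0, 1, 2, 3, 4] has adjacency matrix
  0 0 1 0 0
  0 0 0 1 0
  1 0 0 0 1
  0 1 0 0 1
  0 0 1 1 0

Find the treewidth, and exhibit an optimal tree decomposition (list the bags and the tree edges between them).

The largest bag has 2 vertices, giving width 1; this decomposition certifies tw(G) ≤ 1. Since G has at least one edge (e.g. 1–3), it is not an edgeless graph, so tw(G) ≥ 1. Combining the bounds, tw(G) = 1.

Treewidth 1.
One optimal decomposition is:
Bags: B1 = {1, 3}  B2 = {3, 4}  B3 = {2, 4}  B4 = {0, 2}
Tree: B1–B2, B2–B3, B3–B4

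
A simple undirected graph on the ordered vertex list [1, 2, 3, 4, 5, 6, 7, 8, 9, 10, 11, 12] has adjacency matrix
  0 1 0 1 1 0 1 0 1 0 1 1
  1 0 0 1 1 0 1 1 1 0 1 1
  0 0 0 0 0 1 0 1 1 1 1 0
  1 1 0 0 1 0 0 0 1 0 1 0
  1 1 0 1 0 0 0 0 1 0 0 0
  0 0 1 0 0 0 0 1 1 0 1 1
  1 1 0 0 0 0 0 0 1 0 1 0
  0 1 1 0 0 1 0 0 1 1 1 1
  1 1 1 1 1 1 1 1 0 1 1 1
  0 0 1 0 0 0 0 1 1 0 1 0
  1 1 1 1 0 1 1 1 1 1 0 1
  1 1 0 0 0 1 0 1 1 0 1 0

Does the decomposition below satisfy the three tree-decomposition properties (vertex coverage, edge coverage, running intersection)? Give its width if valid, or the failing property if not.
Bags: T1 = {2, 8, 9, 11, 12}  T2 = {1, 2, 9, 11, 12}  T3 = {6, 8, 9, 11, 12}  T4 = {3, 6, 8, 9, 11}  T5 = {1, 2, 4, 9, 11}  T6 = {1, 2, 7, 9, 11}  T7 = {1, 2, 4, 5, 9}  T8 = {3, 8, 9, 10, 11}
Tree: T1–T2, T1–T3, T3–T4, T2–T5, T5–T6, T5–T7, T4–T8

Yes; width 4.

Every vertex of G appears in some bag (union = {1, 2, 3, 4, 5, 6, 7, 8, 9, 10, 11, 12}); every edge is covered by a bag; and for each vertex v the set of bags containing v is connected in the bag tree. The decomposition is therefore valid. The largest bag has 5 vertices, so the width is 4.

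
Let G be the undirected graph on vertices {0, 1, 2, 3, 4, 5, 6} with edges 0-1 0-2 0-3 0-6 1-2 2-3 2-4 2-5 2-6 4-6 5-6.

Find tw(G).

A width-2 tree decomposition is:
Bags: B1 = {2, 5, 6}  B2 = {2, 4, 6}  B3 = {0, 2, 6}  B4 = {0, 1, 2}  B5 = {0, 2, 3}
Tree: B1–B2, B1–B3, B3–B4, B3–B5
The largest bag has 3 vertices, giving width 2; this decomposition certifies tw(G) ≤ 2. Conversely, {0, 1, 2} is a clique of size 3, and the vertices of any clique must share a bag in every tree decomposition; so some bag has ≥ 3 vertices and tw(G) ≥ 2. Hence tw(G) = 2 exactly.

2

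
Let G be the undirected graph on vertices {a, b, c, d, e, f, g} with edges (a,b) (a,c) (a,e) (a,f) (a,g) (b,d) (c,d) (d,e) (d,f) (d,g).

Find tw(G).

A width-2 tree decomposition is:
Bags: B1 = {a, d, g}  B2 = {a, d, e}  B3 = {a, d, f}  B4 = {a, c, d}  B5 = {a, b, d}
Tree: B1–B2, B2–B3, B3–B4, B4–B5
The largest bag has 3 vertices, giving width 2; this decomposition certifies tw(G) ≤ 2. The edges a–g–d–e–a form a cycle, so G is not a tree and its treewidth is at least 2. The upper and lower bounds meet at 2, so that is the treewidth.

2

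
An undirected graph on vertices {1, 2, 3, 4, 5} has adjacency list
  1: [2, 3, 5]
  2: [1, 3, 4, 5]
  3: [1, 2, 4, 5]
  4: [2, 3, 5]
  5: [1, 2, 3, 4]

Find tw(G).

3

A width-3 tree decomposition is:
Bags: B1 = {1, 2, 3, 5}  B2 = {2, 3, 4, 5}
Tree: B1–B2
The largest bag has 4 vertices, giving width 3; this decomposition certifies tw(G) ≤ 3. Conversely, {1, 2, 3, 5} is a clique of size 4, and the vertices of any clique must share a bag in every tree decomposition; so some bag has ≥ 4 vertices and tw(G) ≥ 3. The upper and lower bounds meet at 3, so that is the treewidth.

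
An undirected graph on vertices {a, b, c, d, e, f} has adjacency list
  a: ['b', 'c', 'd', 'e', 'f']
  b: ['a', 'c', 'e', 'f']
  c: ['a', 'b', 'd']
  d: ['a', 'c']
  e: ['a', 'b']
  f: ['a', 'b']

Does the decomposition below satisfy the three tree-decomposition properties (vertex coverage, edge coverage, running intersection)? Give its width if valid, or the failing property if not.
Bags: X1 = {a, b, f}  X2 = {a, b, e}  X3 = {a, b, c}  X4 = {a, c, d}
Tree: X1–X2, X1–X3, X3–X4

Every vertex of G appears in some bag (union = {a, b, c, d, e, f}); every edge is covered by a bag; and for each vertex v the set of bags containing v is connected in the bag tree. The decomposition is therefore valid. The largest bag has 3 vertices, so the width is 2.

Yes; width 2.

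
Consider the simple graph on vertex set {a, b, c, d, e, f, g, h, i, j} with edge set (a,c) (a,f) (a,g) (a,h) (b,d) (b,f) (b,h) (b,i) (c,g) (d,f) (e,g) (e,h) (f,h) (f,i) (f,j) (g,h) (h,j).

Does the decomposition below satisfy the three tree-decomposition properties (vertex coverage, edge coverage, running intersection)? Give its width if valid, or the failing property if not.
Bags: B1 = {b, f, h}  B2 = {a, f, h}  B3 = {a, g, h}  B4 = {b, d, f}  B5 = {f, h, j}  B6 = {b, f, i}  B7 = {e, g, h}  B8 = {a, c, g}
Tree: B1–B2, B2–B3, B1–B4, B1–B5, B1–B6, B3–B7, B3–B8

Vertex coverage: the bags together contain {a, b, c, d, e, f, g, h, i, j}, the full vertex set. Edge coverage: each edge of G has both endpoints in at least one bag. Running intersection: for every vertex, the bags containing it form a connected subtree. All three properties hold, so this is a valid tree decomposition of width max|bag| − 1 = 2, and hence tw(G) ≤ 2.

Yes; width 2.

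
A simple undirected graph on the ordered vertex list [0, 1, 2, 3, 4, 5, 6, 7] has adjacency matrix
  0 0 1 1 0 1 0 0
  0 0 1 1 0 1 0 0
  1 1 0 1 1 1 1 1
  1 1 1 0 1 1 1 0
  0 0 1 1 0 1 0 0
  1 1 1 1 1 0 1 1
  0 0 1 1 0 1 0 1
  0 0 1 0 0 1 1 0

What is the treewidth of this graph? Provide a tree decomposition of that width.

The largest bag has 4 vertices, giving width 3; this decomposition certifies tw(G) ≤ 3. Conversely, {0, 2, 3, 5} is a clique of size 4, and the vertices of any clique must share a bag in every tree decomposition; so some bag has ≥ 4 vertices and tw(G) ≥ 3. The upper and lower bounds meet at 3, so that is the treewidth.

Treewidth 3.
Bags: B1 = {2, 3, 4, 5}  B2 = {0, 2, 3, 5}  B3 = {2, 3, 5, 6}  B4 = {2, 5, 6, 7}  B5 = {1, 2, 3, 5}
Tree: B1–B2, B1–B3, B3–B4, B2–B5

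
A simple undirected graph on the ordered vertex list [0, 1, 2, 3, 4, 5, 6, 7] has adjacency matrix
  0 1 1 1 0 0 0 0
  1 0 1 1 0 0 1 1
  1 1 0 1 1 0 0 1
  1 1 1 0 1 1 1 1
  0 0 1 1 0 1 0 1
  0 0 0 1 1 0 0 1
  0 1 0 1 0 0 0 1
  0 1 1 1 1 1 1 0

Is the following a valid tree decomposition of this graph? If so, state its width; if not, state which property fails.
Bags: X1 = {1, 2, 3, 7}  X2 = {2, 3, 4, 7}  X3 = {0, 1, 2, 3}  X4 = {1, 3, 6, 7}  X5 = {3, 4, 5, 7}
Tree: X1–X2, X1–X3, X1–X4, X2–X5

Vertex coverage: the bags together contain {0, 1, 2, 3, 4, 5, 6, 7}, the full vertex set. Edge coverage: each edge of G has both endpoints in at least one bag. Running intersection: for every vertex, the bags containing it form a connected subtree. All three properties hold, so this is a valid tree decomposition of width max|bag| − 1 = 3, and hence tw(G) ≤ 3.

Yes; width 3.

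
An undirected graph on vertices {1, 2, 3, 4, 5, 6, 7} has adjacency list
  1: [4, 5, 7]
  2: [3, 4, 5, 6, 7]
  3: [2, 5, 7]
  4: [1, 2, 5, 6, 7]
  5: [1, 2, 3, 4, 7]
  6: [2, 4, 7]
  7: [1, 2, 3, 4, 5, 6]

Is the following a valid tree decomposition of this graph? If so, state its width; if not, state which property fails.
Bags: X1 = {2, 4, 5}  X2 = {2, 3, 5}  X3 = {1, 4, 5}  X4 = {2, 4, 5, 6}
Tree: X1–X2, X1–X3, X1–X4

No — vertex 7 appears in no bag.

A tree decomposition must satisfy three properties: every vertex lies in some bag; for every edge, both endpoints lie together in some bag; and for every vertex, the bags containing it form a connected subtree. Here vertex 7 appears in no bag, so the decomposition is invalid.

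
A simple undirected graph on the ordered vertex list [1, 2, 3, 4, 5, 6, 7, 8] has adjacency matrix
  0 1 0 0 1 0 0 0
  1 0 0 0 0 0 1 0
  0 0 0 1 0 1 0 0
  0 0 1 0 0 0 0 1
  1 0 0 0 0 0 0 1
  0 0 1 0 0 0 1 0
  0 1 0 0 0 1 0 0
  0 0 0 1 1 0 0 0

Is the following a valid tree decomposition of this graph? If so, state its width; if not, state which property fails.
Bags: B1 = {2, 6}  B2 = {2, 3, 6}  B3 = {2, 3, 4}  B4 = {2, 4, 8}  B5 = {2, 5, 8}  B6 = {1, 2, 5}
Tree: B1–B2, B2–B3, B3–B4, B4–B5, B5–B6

A tree decomposition must satisfy three properties: every vertex lies in some bag; for every edge, both endpoints lie together in some bag; and for every vertex, the bags containing it form a connected subtree. Here vertex 7 appears in no bag, so the decomposition is invalid.

No — vertex 7 appears in no bag.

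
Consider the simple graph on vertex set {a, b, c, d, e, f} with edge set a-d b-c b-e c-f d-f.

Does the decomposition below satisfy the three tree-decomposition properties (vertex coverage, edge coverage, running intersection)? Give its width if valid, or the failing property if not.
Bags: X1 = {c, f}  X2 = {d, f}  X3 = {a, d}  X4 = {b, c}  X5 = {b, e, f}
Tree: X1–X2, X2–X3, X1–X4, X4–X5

No — bags containing vertex f are not connected in the tree.

A tree decomposition must satisfy three properties: every vertex lies in some bag; for every edge, both endpoints lie together in some bag; and for every vertex, the bags containing it form a connected subtree. Here bags containing vertex f are not connected in the tree, so the decomposition is invalid.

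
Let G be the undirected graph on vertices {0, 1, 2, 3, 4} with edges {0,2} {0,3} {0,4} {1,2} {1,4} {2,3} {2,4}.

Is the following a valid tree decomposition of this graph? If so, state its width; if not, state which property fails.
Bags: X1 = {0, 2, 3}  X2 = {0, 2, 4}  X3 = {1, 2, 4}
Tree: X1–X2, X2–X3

Every vertex of G appears in some bag (union = {0, 1, 2, 3, 4}); every edge is covered by a bag; and for each vertex v the set of bags containing v is connected in the bag tree. The decomposition is therefore valid. The largest bag has 3 vertices, so the width is 2.

Yes; width 2.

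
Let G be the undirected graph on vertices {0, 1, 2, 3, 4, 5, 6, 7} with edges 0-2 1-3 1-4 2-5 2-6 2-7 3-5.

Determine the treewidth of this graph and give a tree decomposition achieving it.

Treewidth 1.
One optimal decomposition is:
Bags: B1 = {0, 2}  B2 = {2, 5}  B3 = {3, 5}  B4 = {1, 3}  B5 = {1, 4}  B6 = {2, 7}  B7 = {2, 6}
Tree: B1–B2, B2–B3, B3–B4, B4–B5, B2–B6, B1–B7

Every bag has size at most 2, so the width is 2 − 1 = 1 and tw(G) ≤ 1. Since G has at least one edge (e.g. 0–2), it is not an edgeless graph, so tw(G) ≥ 1. Therefore the treewidth is 1.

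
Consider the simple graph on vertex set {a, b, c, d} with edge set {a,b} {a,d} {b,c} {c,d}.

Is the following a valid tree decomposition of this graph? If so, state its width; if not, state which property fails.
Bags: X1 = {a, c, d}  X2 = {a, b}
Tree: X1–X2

No — edge (c,b) lies in no bag.

A tree decomposition must satisfy three properties: every vertex lies in some bag; for every edge, both endpoints lie together in some bag; and for every vertex, the bags containing it form a connected subtree. Here edge (c,b) lies in no bag, so the decomposition is invalid.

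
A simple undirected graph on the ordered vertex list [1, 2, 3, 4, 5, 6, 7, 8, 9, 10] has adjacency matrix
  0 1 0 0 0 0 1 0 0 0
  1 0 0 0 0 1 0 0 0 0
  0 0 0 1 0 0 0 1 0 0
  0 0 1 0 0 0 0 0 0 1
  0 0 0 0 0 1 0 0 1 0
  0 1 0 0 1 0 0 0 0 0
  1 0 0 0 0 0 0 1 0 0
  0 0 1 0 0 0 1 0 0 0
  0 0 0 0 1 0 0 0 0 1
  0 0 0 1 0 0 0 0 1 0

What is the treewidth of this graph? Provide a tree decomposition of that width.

Every bag has size at most 3, so the width is 3 − 1 = 2 and tw(G) ≤ 2. Since 4–3–8–7–1–2–6–5–9–10–4 is a cycle in G, G is not acyclic. Forests are exactly the graphs of treewidth ≤ 1, so tw(G) ≥ 2. The upper and lower bounds meet at 2, so that is the treewidth.

Treewidth 2.
One such decomposition:
Bags: B1 = {3, 4, 8}  B2 = {4, 7, 8}  B3 = {1, 4, 7}  B4 = {1, 2, 4}  B5 = {2, 4, 6}  B6 = {4, 5, 6}  B7 = {4, 5, 9}  B8 = {4, 9, 10}
Tree: B1–B2, B2–B3, B3–B4, B4–B5, B5–B6, B6–B7, B7–B8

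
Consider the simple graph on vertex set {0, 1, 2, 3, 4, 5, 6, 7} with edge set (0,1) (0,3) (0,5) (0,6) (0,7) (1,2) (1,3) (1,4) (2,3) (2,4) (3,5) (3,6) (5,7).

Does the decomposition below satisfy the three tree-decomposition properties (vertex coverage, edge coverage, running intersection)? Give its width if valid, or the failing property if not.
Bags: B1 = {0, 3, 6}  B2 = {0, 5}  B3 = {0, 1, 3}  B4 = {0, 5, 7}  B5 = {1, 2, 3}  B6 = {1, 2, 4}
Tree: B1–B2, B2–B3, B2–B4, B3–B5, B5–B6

No — edge (3,5) lies in no bag.

A tree decomposition must satisfy three properties: every vertex lies in some bag; for every edge, both endpoints lie together in some bag; and for every vertex, the bags containing it form a connected subtree. Here edge (3,5) lies in no bag, so the decomposition is invalid.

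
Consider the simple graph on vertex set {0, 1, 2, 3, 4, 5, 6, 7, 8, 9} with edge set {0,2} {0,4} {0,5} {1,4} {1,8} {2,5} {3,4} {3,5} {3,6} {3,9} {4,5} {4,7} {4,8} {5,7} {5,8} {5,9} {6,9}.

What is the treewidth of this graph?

2

A width-2 tree decomposition is:
Bags: B1 = {3, 4, 5}  B2 = {4, 5, 8}  B3 = {3, 5, 9}  B4 = {0, 4, 5}  B5 = {4, 5, 7}  B6 = {3, 6, 9}  B7 = {1, 4, 8}  B8 = {0, 2, 5}
Tree: B1–B2, B1–B3, B2–B4, B2–B5, B3–B6, B2–B7, B4–B8
Each bag holds 3 vertices, so the decomposition has width 2, which upper-bounds the treewidth. On the other hand G contains the 3-clique {1, 4, 8}. A clique must lie in a single bag of any decomposition, so no decomposition can have width below 2. The upper and lower bounds meet at 2, so that is the treewidth.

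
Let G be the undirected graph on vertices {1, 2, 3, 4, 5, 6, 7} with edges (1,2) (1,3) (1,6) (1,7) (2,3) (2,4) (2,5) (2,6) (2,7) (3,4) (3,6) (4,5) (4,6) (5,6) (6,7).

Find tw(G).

3

A width-3 tree decomposition is:
Bags: B1 = {2, 4, 5, 6}  B2 = {2, 3, 4, 6}  B3 = {1, 2, 3, 6}  B4 = {1, 2, 6, 7}
Tree: B1–B2, B2–B3, B3–B4
Every bag has size at most 4, so the width is 4 − 1 = 3 and tw(G) ≤ 3. On the other hand G contains the 4-clique {1, 2, 3, 6}. A clique must lie in a single bag of any decomposition, so no decomposition can have width below 3. Therefore the treewidth is 3.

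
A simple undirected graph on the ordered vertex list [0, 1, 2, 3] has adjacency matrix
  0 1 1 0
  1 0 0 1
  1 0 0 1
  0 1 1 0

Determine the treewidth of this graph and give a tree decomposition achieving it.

Treewidth 2.
One such decomposition:
Bags: B1 = {0, 2, 3}  B2 = {0, 1, 3}
Tree: B1–B2

Every bag has size at most 3, so the width is 3 − 1 = 2 and tw(G) ≤ 2. The edges 3–2–0–1–3 form a cycle, so G is not a tree and its treewidth is at least 2. Combining the bounds, tw(G) = 2.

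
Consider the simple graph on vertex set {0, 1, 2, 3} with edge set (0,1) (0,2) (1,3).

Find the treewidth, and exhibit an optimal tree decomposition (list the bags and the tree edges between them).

Treewidth 1.
One optimal decomposition is:
Bags: B1 = {0, 2}  B2 = {0, 1}  B3 = {1, 3}
Tree: B1–B2, B2–B3

Every bag has size at most 2, so the width is 2 − 1 = 1 and tw(G) ≤ 1. G has an edge, so its treewidth is at least 1. The upper and lower bounds meet at 1, so that is the treewidth.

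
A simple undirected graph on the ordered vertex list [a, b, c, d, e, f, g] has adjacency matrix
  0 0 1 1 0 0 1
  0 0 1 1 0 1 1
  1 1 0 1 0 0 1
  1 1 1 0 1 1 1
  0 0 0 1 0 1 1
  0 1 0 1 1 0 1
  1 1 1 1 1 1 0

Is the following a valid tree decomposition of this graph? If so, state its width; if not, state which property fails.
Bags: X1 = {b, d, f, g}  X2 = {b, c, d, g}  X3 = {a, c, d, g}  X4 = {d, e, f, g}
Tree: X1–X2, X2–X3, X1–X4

Yes; width 3.

Checking the three conditions: (i) the bags cover all of {a, b, c, d, e, f, g}; (ii) for each edge, some bag contains both endpoints; (iii) the bags containing any fixed vertex form a subtree. All hold, so the decomposition is valid with width 4 − 1 = 3.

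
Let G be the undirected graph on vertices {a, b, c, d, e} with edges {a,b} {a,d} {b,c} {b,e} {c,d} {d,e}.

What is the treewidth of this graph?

2

A width-2 tree decomposition is:
Bags: B1 = {a, b, d}  B2 = {b, d, e}  B3 = {b, c, d}
Tree: B1–B2, B2–B3
Each bag holds 3 vertices, so the decomposition has width 2, which upper-bounds the treewidth. For the lower bound, G contains the cycle b–a–d–e–b, so G is not a forest; only forests have treewidth ≤ 1, hence tw(G) ≥ 2. Therefore the treewidth is 2.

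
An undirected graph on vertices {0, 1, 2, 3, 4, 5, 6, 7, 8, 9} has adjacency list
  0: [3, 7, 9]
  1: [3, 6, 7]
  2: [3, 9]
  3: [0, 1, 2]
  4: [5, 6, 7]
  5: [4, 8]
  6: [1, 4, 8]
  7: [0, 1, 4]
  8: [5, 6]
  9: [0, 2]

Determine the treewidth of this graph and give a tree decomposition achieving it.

Treewidth 2.
One optimal decomposition is:
Bags: B1 = {5, 6, 8}  B2 = {4, 5, 6}  B3 = {1, 4, 6}  B4 = {1, 4, 7}  B5 = {1, 3, 7}  B6 = {0, 3, 7}  B7 = {0, 2, 3}  B8 = {0, 2, 9}
Tree: B1–B2, B2–B3, B3–B4, B4–B5, B5–B6, B6–B7, B7–B8

The largest bag has 3 vertices, giving width 2; this decomposition certifies tw(G) ≤ 2. Since 8–5–4–6–8 is a cycle in G, G is not acyclic. Forests are exactly the graphs of treewidth ≤ 1, so tw(G) ≥ 2. Therefore the treewidth is 2.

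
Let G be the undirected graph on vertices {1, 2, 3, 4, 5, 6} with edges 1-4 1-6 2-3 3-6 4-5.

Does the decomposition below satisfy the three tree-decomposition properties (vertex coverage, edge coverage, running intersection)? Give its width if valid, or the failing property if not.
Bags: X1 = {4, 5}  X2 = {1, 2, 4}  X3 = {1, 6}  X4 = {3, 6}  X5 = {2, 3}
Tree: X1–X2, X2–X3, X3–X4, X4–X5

No — bags containing vertex 2 are not connected in the tree.

A tree decomposition must satisfy three properties: every vertex lies in some bag; for every edge, both endpoints lie together in some bag; and for every vertex, the bags containing it form a connected subtree. Here bags containing vertex 2 are not connected in the tree, so the decomposition is invalid.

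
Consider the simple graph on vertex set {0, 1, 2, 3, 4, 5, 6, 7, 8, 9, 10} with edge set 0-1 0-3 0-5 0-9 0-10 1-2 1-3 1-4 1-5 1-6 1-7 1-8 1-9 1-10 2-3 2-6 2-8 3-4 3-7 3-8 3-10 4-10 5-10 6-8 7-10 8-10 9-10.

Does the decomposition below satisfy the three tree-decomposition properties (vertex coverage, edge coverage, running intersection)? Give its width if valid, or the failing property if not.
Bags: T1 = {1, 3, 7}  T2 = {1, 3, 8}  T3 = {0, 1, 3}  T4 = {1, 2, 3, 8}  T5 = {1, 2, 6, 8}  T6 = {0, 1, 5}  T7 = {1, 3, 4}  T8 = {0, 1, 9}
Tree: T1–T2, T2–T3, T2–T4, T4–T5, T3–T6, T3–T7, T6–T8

No — vertex 10 appears in no bag.

A tree decomposition must satisfy three properties: every vertex lies in some bag; for every edge, both endpoints lie together in some bag; and for every vertex, the bags containing it form a connected subtree. Here vertex 10 appears in no bag, so the decomposition is invalid.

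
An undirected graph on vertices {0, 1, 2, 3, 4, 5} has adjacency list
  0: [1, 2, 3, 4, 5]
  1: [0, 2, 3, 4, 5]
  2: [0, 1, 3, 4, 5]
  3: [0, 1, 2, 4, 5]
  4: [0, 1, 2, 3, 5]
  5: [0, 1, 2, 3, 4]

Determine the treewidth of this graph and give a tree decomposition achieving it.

A single bag containing all 6 vertices is trivially a valid decomposition of width 5. For the lower bound, the 6 vertices {0, 1, 2, 3, 4, 5} are pairwise adjacent, and any tree decomposition puts a clique entirely inside one bag — forcing width ≥ 5. Combining the bounds, tw(G) = 5.

Treewidth 5.
One such decomposition:
Bags: B1 = {0, 1, 2, 3, 4, 5}
Tree: (single bag)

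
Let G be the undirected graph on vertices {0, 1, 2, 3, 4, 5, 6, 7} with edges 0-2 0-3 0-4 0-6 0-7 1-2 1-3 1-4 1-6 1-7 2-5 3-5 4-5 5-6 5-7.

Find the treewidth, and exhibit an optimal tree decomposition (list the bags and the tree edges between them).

Treewidth 3.
One optimal decomposition is:
Bags: B1 = {0, 1, 3, 5}  B2 = {0, 1, 2, 5}  B3 = {0, 1, 4, 5}  B4 = {0, 1, 5, 6}  B5 = {0, 1, 5, 7}
Tree: B1–B2, B2–B3, B3–B4, B4–B5

Each bag holds 4 vertices, so the decomposition has width 3, which upper-bounds the treewidth. For the lower bound: the 4 vertex sets {0,3}, {2,5}, {1}, {4} are disjoint, each induces a connected subgraph, and every pair is joined by at least one edge of G. Contracting each set to a single vertex therefore yields K_{4} as a minor, and since treewidth is minor-monotone, tw(G) ≥ tw(K_{4}) = 3. The upper and lower bounds meet at 3, so that is the treewidth.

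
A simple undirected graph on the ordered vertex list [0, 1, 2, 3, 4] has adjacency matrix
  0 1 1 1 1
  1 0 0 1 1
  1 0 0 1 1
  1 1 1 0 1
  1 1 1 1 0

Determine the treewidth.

A width-3 tree decomposition is:
Bags: B1 = {0, 1, 3, 4}  B2 = {0, 2, 3, 4}
Tree: B1–B2
Every bag has size at most 4, so the width is 4 − 1 = 3 and tw(G) ≤ 3. Conversely, {0, 1, 3, 4} is a clique of size 4, and the vertices of any clique must share a bag in every tree decomposition; so some bag has ≥ 4 vertices and tw(G) ≥ 3. The upper and lower bounds meet at 3, so that is the treewidth.

3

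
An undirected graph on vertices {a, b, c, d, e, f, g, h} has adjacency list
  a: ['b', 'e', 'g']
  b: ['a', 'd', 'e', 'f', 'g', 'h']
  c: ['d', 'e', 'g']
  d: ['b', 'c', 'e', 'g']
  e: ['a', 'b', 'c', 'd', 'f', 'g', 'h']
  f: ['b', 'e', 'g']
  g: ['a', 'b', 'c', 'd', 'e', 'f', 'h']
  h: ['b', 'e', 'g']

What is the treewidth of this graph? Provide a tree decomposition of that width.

The largest bag has 4 vertices, giving width 3; this decomposition certifies tw(G) ≤ 3. On the other hand G contains the 4-clique {c, d, e, g}. A clique must lie in a single bag of any decomposition, so no decomposition can have width below 3. Hence tw(G) = 3 exactly.

Treewidth 3.
One such decomposition:
Bags: B1 = {b, e, f, g}  B2 = {b, d, e, g}  B3 = {a, b, e, g}  B4 = {b, e, g, h}  B5 = {c, d, e, g}
Tree: B1–B2, B2–B3, B2–B4, B2–B5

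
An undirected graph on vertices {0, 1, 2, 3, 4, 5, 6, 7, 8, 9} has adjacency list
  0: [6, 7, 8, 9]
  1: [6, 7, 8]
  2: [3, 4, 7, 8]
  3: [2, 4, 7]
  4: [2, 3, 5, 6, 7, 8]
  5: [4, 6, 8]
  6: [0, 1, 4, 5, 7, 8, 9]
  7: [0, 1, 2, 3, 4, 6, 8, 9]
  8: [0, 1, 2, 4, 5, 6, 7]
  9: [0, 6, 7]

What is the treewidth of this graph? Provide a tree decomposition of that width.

Treewidth 3.
One such decomposition:
Bags: B1 = {4, 6, 7, 8}  B2 = {2, 4, 7, 8}  B3 = {4, 5, 6, 8}  B4 = {2, 3, 4, 7}  B5 = {0, 6, 7, 8}  B6 = {0, 6, 7, 9}  B7 = {1, 6, 7, 8}
Tree: B1–B2, B1–B3, B2–B4, B1–B5, B5–B6, B5–B7

Each bag holds 4 vertices, so the decomposition has width 3, which upper-bounds the treewidth. For the lower bound, the 4 vertices {4, 5, 6, 8} are pairwise adjacent, and any tree decomposition puts a clique entirely inside one bag — forcing width ≥ 3. Hence tw(G) = 3 exactly.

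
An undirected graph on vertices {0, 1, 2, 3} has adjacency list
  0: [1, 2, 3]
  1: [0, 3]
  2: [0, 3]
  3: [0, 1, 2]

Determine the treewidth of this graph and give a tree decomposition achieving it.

Every bag has size at most 3, so the width is 3 − 1 = 2 and tw(G) ≤ 2. For the lower bound, the 3 vertices {0, 1, 3} are pairwise adjacent, and any tree decomposition puts a clique entirely inside one bag — forcing width ≥ 2. Therefore the treewidth is 2.

Treewidth 2.
Bags: B1 = {0, 2, 3}  B2 = {0, 1, 3}
Tree: B1–B2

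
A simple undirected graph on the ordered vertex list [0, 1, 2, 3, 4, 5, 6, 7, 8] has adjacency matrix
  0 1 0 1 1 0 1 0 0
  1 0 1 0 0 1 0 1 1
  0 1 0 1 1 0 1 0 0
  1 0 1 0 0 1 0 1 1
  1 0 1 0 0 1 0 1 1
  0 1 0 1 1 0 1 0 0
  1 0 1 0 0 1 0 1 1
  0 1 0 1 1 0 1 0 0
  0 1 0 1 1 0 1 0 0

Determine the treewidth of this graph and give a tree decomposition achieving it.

Treewidth 4.
One such decomposition:
Bags: B1 = {1, 3, 4, 5, 6}  B2 = {0, 1, 3, 4, 6}  B3 = {1, 2, 3, 4, 6}  B4 = {1, 3, 4, 6, 8}  B5 = {1, 3, 4, 6, 7}
Tree: B1–B2, B2–B3, B3–B4, B4–B5

The largest bag has 5 vertices, giving width 4; this decomposition certifies tw(G) ≤ 4. For the lower bound: the 5 vertex sets {5,6}, {0,3}, {1,2}, {4}, {8} are disjoint, each induces a connected subgraph, and every pair is joined by at least one edge of G. Contracting each set to a single vertex therefore yields K_{5} as a minor, and since treewidth is minor-monotone, tw(G) ≥ tw(K_{5}) = 4. Combining the bounds, tw(G) = 4.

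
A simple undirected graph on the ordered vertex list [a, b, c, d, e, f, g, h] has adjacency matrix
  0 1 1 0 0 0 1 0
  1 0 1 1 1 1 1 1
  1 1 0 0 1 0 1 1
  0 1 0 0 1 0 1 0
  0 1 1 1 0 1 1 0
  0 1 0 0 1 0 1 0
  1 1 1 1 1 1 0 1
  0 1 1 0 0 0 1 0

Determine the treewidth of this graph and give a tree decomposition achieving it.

Each bag holds 4 vertices, so the decomposition has width 3, which upper-bounds the treewidth. For the lower bound, the 4 vertices {b, d, e, g} are pairwise adjacent, and any tree decomposition puts a clique entirely inside one bag — forcing width ≥ 3. Hence tw(G) = 3 exactly.

Treewidth 3.
Bags: B1 = {b, d, e, g}  B2 = {b, e, f, g}  B3 = {b, c, e, g}  B4 = {b, c, g, h}  B5 = {a, b, c, g}
Tree: B1–B2, B2–B3, B3–B4, B4–B5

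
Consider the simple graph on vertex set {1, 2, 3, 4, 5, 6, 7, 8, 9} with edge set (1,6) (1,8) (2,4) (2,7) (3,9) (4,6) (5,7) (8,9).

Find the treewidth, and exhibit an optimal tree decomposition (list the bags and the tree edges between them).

The largest bag has 2 vertices, giving width 1; this decomposition certifies tw(G) ≤ 1. Since G has at least one edge (e.g. 5–7), it is not an edgeless graph, so tw(G) ≥ 1. Therefore the treewidth is 1.

Treewidth 1.
One such decomposition:
Bags: B1 = {5, 7}  B2 = {2, 7}  B3 = {2, 4}  B4 = {4, 6}  B5 = {1, 6}  B6 = {1, 8}  B7 = {8, 9}  B8 = {3, 9}
Tree: B1–B2, B2–B3, B3–B4, B4–B5, B5–B6, B6–B7, B7–B8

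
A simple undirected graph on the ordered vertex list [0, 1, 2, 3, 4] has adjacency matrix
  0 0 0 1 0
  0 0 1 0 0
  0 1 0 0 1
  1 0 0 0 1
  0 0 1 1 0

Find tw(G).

A width-1 tree decomposition is:
Bags: B1 = {3, 4}  B2 = {2, 4}  B3 = {0, 3}  B4 = {1, 2}
Tree: B1–B2, B1–B3, B2–B4
The largest bag has 2 vertices, giving width 1; this decomposition certifies tw(G) ≤ 1. G has an edge, so its treewidth is at least 1. The upper and lower bounds meet at 1, so that is the treewidth.

1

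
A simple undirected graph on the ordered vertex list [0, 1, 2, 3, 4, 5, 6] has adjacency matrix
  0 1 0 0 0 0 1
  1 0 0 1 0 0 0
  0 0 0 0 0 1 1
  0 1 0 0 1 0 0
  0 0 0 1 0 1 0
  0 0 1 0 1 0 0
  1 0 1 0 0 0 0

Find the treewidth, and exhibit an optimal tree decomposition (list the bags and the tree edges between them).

Treewidth 2.
One such decomposition:
Bags: B1 = {1, 3, 4}  B2 = {0, 1, 4}  B3 = {0, 4, 6}  B4 = {2, 4, 6}  B5 = {2, 4, 5}
Tree: B1–B2, B2–B3, B3–B4, B4–B5

The largest bag has 3 vertices, giving width 2; this decomposition certifies tw(G) ≤ 2. Since 4–3–1–0–6–2–5–4 is a cycle in G, G is not acyclic. Forests are exactly the graphs of treewidth ≤ 1, so tw(G) ≥ 2. Combining the bounds, tw(G) = 2.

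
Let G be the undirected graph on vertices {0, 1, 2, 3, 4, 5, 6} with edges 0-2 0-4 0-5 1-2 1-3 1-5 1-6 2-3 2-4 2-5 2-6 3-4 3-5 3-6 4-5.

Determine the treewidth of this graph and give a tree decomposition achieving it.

Each bag holds 4 vertices, so the decomposition has width 3, which upper-bounds the treewidth. For the lower bound, the 4 vertices {0, 2, 4, 5} are pairwise adjacent, and any tree decomposition puts a clique entirely inside one bag — forcing width ≥ 3. Hence tw(G) = 3 exactly.

Treewidth 3.
One optimal decomposition is:
Bags: B1 = {2, 3, 4, 5}  B2 = {0, 2, 4, 5}  B3 = {1, 2, 3, 5}  B4 = {1, 2, 3, 6}
Tree: B1–B2, B1–B3, B3–B4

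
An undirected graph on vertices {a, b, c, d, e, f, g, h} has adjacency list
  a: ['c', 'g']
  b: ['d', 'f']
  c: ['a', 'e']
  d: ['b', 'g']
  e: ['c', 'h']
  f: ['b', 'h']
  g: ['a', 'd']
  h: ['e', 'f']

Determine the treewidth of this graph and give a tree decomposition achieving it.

Treewidth 2.
Bags: B1 = {a, c, g}  B2 = {c, d, g}  B3 = {b, c, d}  B4 = {b, c, f}  B5 = {c, f, h}  B6 = {c, e, h}
Tree: B1–B2, B2–B3, B3–B4, B4–B5, B5–B6

The largest bag has 3 vertices, giving width 2; this decomposition certifies tw(G) ≤ 2. For the lower bound, G contains the cycle c–a–g–d–b–f–h–e–c, so G is not a forest; only forests have treewidth ≤ 1, hence tw(G) ≥ 2. Therefore the treewidth is 2.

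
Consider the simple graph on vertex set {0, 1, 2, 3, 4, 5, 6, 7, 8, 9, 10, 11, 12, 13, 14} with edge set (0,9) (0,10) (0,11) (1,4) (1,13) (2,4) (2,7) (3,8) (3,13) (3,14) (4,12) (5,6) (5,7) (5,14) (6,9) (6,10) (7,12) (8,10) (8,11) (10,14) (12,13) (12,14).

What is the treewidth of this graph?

3

A width-3 tree decomposition is:
Bags: B1 = {0, 8, 9, 11}  B2 = {0, 8, 9, 10}  B3 = {6, 8, 9, 10}  B4 = {3, 6, 8, 10}  B5 = {3, 6, 10, 14}  B6 = {3, 5, 6, 14}  B7 = {3, 5, 13, 14}  B8 = {5, 12, 13, 14}  B9 = {5, 7, 12, 13}  B10 = {1, 7, 12, 13}  B11 = {1, 4, 7, 12}  B12 = {1, 2, 4, 7}
Tree: B1–B2, B2–B3, B3–B4, B4–B5, B5–B6, B6–B7, B7–B8, B8–B9, B9–B10, B10–B11, B11–B12
The largest bag has 4 vertices, giving width 3; this decomposition certifies tw(G) ≤ 3. For the lower bound: the 4 vertex sets {0,9,11}, {8}, {10}, {3,5,6,14} are disjoint, each induces a connected subgraph, and every pair is joined by at least one edge of G. Contracting each set to a single vertex therefore yields K_{4} as a minor, and since treewidth is minor-monotone, tw(G) ≥ tw(K_{4}) = 3. Therefore the treewidth is 3.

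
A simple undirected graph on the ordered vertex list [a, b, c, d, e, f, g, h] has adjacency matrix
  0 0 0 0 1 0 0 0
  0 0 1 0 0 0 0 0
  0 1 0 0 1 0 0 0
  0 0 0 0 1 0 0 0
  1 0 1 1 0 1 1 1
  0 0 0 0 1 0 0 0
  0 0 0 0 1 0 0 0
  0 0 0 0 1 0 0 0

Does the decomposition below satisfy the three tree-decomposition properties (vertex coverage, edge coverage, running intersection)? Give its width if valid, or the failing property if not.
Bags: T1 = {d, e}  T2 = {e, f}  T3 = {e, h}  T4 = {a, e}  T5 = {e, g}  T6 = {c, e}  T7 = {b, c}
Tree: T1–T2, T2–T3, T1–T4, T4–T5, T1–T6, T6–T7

Yes; width 1.

Checking the three conditions: (i) the bags cover all of {a, b, c, d, e, f, g, h}; (ii) for each edge, some bag contains both endpoints; (iii) the bags containing any fixed vertex form a subtree. All hold, so the decomposition is valid with width 2 − 1 = 1.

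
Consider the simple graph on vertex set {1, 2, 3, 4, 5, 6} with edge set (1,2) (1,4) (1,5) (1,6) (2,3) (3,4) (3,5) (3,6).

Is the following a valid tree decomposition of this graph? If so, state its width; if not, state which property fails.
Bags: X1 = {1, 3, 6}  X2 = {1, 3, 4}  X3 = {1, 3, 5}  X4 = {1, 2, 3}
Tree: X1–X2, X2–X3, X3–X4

Yes; width 2.

Vertex coverage: the bags together contain {1, 2, 3, 4, 5, 6}, the full vertex set. Edge coverage: each edge of G has both endpoints in at least one bag. Running intersection: for every vertex, the bags containing it form a connected subtree. All three properties hold, so this is a valid tree decomposition of width max|bag| − 1 = 2, and hence tw(G) ≤ 2.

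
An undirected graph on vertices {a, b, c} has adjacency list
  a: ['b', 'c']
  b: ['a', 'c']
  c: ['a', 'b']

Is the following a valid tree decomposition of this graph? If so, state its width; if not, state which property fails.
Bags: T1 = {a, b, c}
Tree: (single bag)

Yes; width 2.

Checking the three conditions: (i) the bags cover all of {a, b, c}; (ii) for each edge, some bag contains both endpoints; (iii) the bags containing any fixed vertex form a subtree. All hold, so the decomposition is valid with width 3 − 1 = 2.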